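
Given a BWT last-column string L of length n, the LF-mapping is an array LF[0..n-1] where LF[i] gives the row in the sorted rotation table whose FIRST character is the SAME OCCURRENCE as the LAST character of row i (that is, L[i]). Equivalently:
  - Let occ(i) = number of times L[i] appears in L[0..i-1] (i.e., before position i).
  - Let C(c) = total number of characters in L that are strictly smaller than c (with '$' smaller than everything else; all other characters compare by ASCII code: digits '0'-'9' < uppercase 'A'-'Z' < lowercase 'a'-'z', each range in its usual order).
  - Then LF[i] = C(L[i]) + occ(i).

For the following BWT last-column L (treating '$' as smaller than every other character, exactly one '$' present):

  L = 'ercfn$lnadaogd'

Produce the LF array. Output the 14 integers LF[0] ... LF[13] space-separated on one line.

Answer: 6 13 3 7 10 0 9 11 1 4 2 12 8 5

Derivation:
Char counts: '$':1, 'a':2, 'c':1, 'd':2, 'e':1, 'f':1, 'g':1, 'l':1, 'n':2, 'o':1, 'r':1
C (first-col start): C('$')=0, C('a')=1, C('c')=3, C('d')=4, C('e')=6, C('f')=7, C('g')=8, C('l')=9, C('n')=10, C('o')=12, C('r')=13
L[0]='e': occ=0, LF[0]=C('e')+0=6+0=6
L[1]='r': occ=0, LF[1]=C('r')+0=13+0=13
L[2]='c': occ=0, LF[2]=C('c')+0=3+0=3
L[3]='f': occ=0, LF[3]=C('f')+0=7+0=7
L[4]='n': occ=0, LF[4]=C('n')+0=10+0=10
L[5]='$': occ=0, LF[5]=C('$')+0=0+0=0
L[6]='l': occ=0, LF[6]=C('l')+0=9+0=9
L[7]='n': occ=1, LF[7]=C('n')+1=10+1=11
L[8]='a': occ=0, LF[8]=C('a')+0=1+0=1
L[9]='d': occ=0, LF[9]=C('d')+0=4+0=4
L[10]='a': occ=1, LF[10]=C('a')+1=1+1=2
L[11]='o': occ=0, LF[11]=C('o')+0=12+0=12
L[12]='g': occ=0, LF[12]=C('g')+0=8+0=8
L[13]='d': occ=1, LF[13]=C('d')+1=4+1=5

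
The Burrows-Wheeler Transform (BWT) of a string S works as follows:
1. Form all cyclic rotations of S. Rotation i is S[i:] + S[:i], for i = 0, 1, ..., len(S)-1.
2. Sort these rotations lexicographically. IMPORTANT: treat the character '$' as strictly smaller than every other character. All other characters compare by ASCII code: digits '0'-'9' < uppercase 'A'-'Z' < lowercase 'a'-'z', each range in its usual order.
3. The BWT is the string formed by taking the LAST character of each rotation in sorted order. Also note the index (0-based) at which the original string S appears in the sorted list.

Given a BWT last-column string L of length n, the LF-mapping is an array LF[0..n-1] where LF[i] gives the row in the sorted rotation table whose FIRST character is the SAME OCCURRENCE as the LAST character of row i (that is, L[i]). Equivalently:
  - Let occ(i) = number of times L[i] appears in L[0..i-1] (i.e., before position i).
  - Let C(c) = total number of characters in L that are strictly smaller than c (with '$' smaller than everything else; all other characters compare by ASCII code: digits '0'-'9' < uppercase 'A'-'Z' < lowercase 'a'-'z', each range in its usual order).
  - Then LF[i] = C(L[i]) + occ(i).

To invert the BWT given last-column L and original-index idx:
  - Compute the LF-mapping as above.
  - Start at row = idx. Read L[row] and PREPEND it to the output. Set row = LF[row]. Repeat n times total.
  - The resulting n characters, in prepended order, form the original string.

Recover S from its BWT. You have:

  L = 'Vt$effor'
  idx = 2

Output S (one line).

LF mapping: 1 7 0 2 3 4 5 6
Walk LF starting at row 2, prepending L[row]:
  step 1: row=2, L[2]='$', prepend. Next row=LF[2]=0
  step 2: row=0, L[0]='V', prepend. Next row=LF[0]=1
  step 3: row=1, L[1]='t', prepend. Next row=LF[1]=7
  step 4: row=7, L[7]='r', prepend. Next row=LF[7]=6
  step 5: row=6, L[6]='o', prepend. Next row=LF[6]=5
  step 6: row=5, L[5]='f', prepend. Next row=LF[5]=4
  step 7: row=4, L[4]='f', prepend. Next row=LF[4]=3
  step 8: row=3, L[3]='e', prepend. Next row=LF[3]=2
Reversed output: effortV$

Answer: effortV$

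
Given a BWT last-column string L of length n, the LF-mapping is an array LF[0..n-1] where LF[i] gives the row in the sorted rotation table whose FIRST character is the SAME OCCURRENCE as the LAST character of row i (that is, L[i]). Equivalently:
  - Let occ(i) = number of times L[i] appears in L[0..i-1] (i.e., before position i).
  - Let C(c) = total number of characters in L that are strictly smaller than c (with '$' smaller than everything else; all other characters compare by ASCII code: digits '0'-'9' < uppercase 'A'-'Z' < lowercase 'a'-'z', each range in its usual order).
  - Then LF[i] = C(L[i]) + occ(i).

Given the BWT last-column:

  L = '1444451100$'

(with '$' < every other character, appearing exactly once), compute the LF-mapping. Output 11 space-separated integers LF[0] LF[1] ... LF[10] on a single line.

Answer: 3 6 7 8 9 10 4 5 1 2 0

Derivation:
Char counts: '$':1, '0':2, '1':3, '4':4, '5':1
C (first-col start): C('$')=0, C('0')=1, C('1')=3, C('4')=6, C('5')=10
L[0]='1': occ=0, LF[0]=C('1')+0=3+0=3
L[1]='4': occ=0, LF[1]=C('4')+0=6+0=6
L[2]='4': occ=1, LF[2]=C('4')+1=6+1=7
L[3]='4': occ=2, LF[3]=C('4')+2=6+2=8
L[4]='4': occ=3, LF[4]=C('4')+3=6+3=9
L[5]='5': occ=0, LF[5]=C('5')+0=10+0=10
L[6]='1': occ=1, LF[6]=C('1')+1=3+1=4
L[7]='1': occ=2, LF[7]=C('1')+2=3+2=5
L[8]='0': occ=0, LF[8]=C('0')+0=1+0=1
L[9]='0': occ=1, LF[9]=C('0')+1=1+1=2
L[10]='$': occ=0, LF[10]=C('$')+0=0+0=0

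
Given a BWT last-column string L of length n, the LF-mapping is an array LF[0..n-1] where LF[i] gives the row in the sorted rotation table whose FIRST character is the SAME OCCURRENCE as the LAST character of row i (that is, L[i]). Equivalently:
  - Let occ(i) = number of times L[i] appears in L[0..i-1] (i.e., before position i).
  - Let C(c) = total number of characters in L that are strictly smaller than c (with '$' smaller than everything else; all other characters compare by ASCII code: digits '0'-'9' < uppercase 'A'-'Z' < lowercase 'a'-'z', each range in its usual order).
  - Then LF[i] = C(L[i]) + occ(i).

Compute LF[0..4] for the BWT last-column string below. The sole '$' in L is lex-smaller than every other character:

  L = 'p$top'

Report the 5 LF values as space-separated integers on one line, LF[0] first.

Answer: 2 0 4 1 3

Derivation:
Char counts: '$':1, 'o':1, 'p':2, 't':1
C (first-col start): C('$')=0, C('o')=1, C('p')=2, C('t')=4
L[0]='p': occ=0, LF[0]=C('p')+0=2+0=2
L[1]='$': occ=0, LF[1]=C('$')+0=0+0=0
L[2]='t': occ=0, LF[2]=C('t')+0=4+0=4
L[3]='o': occ=0, LF[3]=C('o')+0=1+0=1
L[4]='p': occ=1, LF[4]=C('p')+1=2+1=3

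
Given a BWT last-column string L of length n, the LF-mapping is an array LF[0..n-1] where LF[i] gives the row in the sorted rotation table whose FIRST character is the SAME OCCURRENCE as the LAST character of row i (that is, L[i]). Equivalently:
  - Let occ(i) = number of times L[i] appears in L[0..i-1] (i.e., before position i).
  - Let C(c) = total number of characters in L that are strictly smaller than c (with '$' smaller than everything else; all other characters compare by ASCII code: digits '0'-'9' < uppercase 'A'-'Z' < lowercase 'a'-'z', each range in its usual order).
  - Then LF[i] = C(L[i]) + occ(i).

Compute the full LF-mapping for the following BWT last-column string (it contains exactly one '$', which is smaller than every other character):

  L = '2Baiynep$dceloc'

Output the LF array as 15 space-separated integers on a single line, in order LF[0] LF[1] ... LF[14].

Char counts: '$':1, '2':1, 'B':1, 'a':1, 'c':2, 'd':1, 'e':2, 'i':1, 'l':1, 'n':1, 'o':1, 'p':1, 'y':1
C (first-col start): C('$')=0, C('2')=1, C('B')=2, C('a')=3, C('c')=4, C('d')=6, C('e')=7, C('i')=9, C('l')=10, C('n')=11, C('o')=12, C('p')=13, C('y')=14
L[0]='2': occ=0, LF[0]=C('2')+0=1+0=1
L[1]='B': occ=0, LF[1]=C('B')+0=2+0=2
L[2]='a': occ=0, LF[2]=C('a')+0=3+0=3
L[3]='i': occ=0, LF[3]=C('i')+0=9+0=9
L[4]='y': occ=0, LF[4]=C('y')+0=14+0=14
L[5]='n': occ=0, LF[5]=C('n')+0=11+0=11
L[6]='e': occ=0, LF[6]=C('e')+0=7+0=7
L[7]='p': occ=0, LF[7]=C('p')+0=13+0=13
L[8]='$': occ=0, LF[8]=C('$')+0=0+0=0
L[9]='d': occ=0, LF[9]=C('d')+0=6+0=6
L[10]='c': occ=0, LF[10]=C('c')+0=4+0=4
L[11]='e': occ=1, LF[11]=C('e')+1=7+1=8
L[12]='l': occ=0, LF[12]=C('l')+0=10+0=10
L[13]='o': occ=0, LF[13]=C('o')+0=12+0=12
L[14]='c': occ=1, LF[14]=C('c')+1=4+1=5

Answer: 1 2 3 9 14 11 7 13 0 6 4 8 10 12 5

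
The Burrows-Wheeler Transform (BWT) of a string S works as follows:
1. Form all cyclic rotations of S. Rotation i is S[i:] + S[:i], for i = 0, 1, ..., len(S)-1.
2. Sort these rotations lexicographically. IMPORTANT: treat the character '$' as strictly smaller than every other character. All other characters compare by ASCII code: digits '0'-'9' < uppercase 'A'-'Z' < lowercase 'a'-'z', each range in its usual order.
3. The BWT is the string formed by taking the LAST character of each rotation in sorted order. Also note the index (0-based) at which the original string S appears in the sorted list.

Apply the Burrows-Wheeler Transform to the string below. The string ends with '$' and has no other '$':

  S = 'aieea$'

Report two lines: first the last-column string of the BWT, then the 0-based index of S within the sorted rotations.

All 6 rotations (rotation i = S[i:]+S[:i]):
  rot[0] = aieea$
  rot[1] = ieea$a
  rot[2] = eea$ai
  rot[3] = ea$aie
  rot[4] = a$aiee
  rot[5] = $aieea
Sorted (with $ < everything):
  sorted[0] = $aieea  (last char: 'a')
  sorted[1] = a$aiee  (last char: 'e')
  sorted[2] = aieea$  (last char: '$')
  sorted[3] = ea$aie  (last char: 'e')
  sorted[4] = eea$ai  (last char: 'i')
  sorted[5] = ieea$a  (last char: 'a')
Last column: ae$eia
Original string S is at sorted index 2

Answer: ae$eia
2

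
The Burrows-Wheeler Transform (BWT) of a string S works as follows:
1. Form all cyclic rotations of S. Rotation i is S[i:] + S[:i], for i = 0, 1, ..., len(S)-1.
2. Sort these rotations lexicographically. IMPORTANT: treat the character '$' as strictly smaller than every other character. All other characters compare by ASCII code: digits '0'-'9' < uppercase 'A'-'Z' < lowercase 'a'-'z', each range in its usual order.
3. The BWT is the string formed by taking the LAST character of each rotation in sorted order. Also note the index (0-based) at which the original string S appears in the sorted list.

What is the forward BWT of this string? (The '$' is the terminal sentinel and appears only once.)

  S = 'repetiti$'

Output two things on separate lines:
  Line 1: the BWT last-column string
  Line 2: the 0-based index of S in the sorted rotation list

Answer: irptte$ie
6

Derivation:
All 9 rotations (rotation i = S[i:]+S[:i]):
  rot[0] = repetiti$
  rot[1] = epetiti$r
  rot[2] = petiti$re
  rot[3] = etiti$rep
  rot[4] = titi$repe
  rot[5] = iti$repet
  rot[6] = ti$repeti
  rot[7] = i$repetit
  rot[8] = $repetiti
Sorted (with $ < everything):
  sorted[0] = $repetiti  (last char: 'i')
  sorted[1] = epetiti$r  (last char: 'r')
  sorted[2] = etiti$rep  (last char: 'p')
  sorted[3] = i$repetit  (last char: 't')
  sorted[4] = iti$repet  (last char: 't')
  sorted[5] = petiti$re  (last char: 'e')
  sorted[6] = repetiti$  (last char: '$')
  sorted[7] = ti$repeti  (last char: 'i')
  sorted[8] = titi$repe  (last char: 'e')
Last column: irptte$ie
Original string S is at sorted index 6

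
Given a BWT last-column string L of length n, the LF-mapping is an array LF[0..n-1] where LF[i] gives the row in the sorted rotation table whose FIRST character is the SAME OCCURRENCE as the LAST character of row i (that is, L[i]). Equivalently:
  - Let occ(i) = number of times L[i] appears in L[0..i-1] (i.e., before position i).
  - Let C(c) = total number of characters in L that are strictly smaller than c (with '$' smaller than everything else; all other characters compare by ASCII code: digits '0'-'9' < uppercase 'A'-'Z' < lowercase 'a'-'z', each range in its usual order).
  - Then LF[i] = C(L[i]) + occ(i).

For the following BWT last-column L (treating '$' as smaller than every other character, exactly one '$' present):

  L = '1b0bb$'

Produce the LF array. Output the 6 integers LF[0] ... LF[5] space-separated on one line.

Answer: 2 3 1 4 5 0

Derivation:
Char counts: '$':1, '0':1, '1':1, 'b':3
C (first-col start): C('$')=0, C('0')=1, C('1')=2, C('b')=3
L[0]='1': occ=0, LF[0]=C('1')+0=2+0=2
L[1]='b': occ=0, LF[1]=C('b')+0=3+0=3
L[2]='0': occ=0, LF[2]=C('0')+0=1+0=1
L[3]='b': occ=1, LF[3]=C('b')+1=3+1=4
L[4]='b': occ=2, LF[4]=C('b')+2=3+2=5
L[5]='$': occ=0, LF[5]=C('$')+0=0+0=0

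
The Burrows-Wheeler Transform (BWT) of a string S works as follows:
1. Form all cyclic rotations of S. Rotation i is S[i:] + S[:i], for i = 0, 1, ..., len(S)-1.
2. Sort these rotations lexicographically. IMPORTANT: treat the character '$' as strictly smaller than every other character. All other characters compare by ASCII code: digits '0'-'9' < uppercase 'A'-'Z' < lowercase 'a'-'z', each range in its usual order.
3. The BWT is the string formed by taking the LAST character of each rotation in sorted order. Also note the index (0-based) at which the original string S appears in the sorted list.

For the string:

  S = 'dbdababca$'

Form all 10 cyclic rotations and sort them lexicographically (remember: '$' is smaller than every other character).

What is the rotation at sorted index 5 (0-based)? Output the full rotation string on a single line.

Answer: bca$dbdaba

Derivation:
All 10 rotations (rotation i = S[i:]+S[:i]):
  rot[0] = dbdababca$
  rot[1] = bdababca$d
  rot[2] = dababca$db
  rot[3] = ababca$dbd
  rot[4] = babca$dbda
  rot[5] = abca$dbdab
  rot[6] = bca$dbdaba
  rot[7] = ca$dbdabab
  rot[8] = a$dbdababc
  rot[9] = $dbdababca
Sorted (with $ < everything):
  sorted[0] = $dbdababca
  sorted[1] = a$dbdababc
  sorted[2] = ababca$dbd
  sorted[3] = abca$dbdab
  sorted[4] = babca$dbda
  sorted[5] = bca$dbdaba
  sorted[6] = bdababca$d
  sorted[7] = ca$dbdabab
  sorted[8] = dababca$db
  sorted[9] = dbdababca$
sorted[5] = bca$dbdaba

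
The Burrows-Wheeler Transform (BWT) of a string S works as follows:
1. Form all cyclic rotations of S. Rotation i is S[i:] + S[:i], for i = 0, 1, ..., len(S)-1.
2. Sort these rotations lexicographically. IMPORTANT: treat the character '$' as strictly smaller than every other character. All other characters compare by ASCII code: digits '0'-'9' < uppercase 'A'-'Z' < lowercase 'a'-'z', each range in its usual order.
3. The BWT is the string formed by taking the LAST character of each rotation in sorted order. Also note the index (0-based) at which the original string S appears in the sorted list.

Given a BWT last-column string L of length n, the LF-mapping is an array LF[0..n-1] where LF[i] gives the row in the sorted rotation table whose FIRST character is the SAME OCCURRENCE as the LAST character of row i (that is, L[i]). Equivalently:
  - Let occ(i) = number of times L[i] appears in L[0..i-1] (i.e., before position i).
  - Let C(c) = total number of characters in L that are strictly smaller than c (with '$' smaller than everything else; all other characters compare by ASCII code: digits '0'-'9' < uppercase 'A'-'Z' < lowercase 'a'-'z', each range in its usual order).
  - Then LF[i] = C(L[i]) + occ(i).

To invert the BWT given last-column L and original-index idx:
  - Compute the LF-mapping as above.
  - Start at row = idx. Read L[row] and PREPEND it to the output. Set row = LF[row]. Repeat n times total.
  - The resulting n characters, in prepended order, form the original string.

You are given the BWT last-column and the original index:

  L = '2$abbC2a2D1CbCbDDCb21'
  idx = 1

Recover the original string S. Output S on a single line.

Answer: 1Cb22ba1bbDaC2CDCDb2$

Derivation:
LF mapping: 3 0 14 16 17 7 4 15 5 11 1 8 18 9 19 12 13 10 20 6 2
Walk LF starting at row 1, prepending L[row]:
  step 1: row=1, L[1]='$', prepend. Next row=LF[1]=0
  step 2: row=0, L[0]='2', prepend. Next row=LF[0]=3
  step 3: row=3, L[3]='b', prepend. Next row=LF[3]=16
  step 4: row=16, L[16]='D', prepend. Next row=LF[16]=13
  step 5: row=13, L[13]='C', prepend. Next row=LF[13]=9
  step 6: row=9, L[9]='D', prepend. Next row=LF[9]=11
  step 7: row=11, L[11]='C', prepend. Next row=LF[11]=8
  step 8: row=8, L[8]='2', prepend. Next row=LF[8]=5
  step 9: row=5, L[5]='C', prepend. Next row=LF[5]=7
  step 10: row=7, L[7]='a', prepend. Next row=LF[7]=15
  step 11: row=15, L[15]='D', prepend. Next row=LF[15]=12
  step 12: row=12, L[12]='b', prepend. Next row=LF[12]=18
  step 13: row=18, L[18]='b', prepend. Next row=LF[18]=20
  step 14: row=20, L[20]='1', prepend. Next row=LF[20]=2
  step 15: row=2, L[2]='a', prepend. Next row=LF[2]=14
  step 16: row=14, L[14]='b', prepend. Next row=LF[14]=19
  step 17: row=19, L[19]='2', prepend. Next row=LF[19]=6
  step 18: row=6, L[6]='2', prepend. Next row=LF[6]=4
  step 19: row=4, L[4]='b', prepend. Next row=LF[4]=17
  step 20: row=17, L[17]='C', prepend. Next row=LF[17]=10
  step 21: row=10, L[10]='1', prepend. Next row=LF[10]=1
Reversed output: 1Cb22ba1bbDaC2CDCDb2$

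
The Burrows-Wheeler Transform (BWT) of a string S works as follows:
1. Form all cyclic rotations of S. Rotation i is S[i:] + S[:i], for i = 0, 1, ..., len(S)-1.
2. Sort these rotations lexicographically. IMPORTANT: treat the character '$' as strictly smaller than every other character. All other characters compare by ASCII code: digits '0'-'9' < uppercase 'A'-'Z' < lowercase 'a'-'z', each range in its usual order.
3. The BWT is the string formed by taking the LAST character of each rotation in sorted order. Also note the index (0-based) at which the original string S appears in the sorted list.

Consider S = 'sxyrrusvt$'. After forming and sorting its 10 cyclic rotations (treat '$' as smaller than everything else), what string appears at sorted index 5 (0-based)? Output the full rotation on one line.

All 10 rotations (rotation i = S[i:]+S[:i]):
  rot[0] = sxyrrusvt$
  rot[1] = xyrrusvt$s
  rot[2] = yrrusvt$sx
  rot[3] = rrusvt$sxy
  rot[4] = rusvt$sxyr
  rot[5] = usvt$sxyrr
  rot[6] = svt$sxyrru
  rot[7] = vt$sxyrrus
  rot[8] = t$sxyrrusv
  rot[9] = $sxyrrusvt
Sorted (with $ < everything):
  sorted[0] = $sxyrrusvt
  sorted[1] = rrusvt$sxy
  sorted[2] = rusvt$sxyr
  sorted[3] = svt$sxyrru
  sorted[4] = sxyrrusvt$
  sorted[5] = t$sxyrrusv
  sorted[6] = usvt$sxyrr
  sorted[7] = vt$sxyrrus
  sorted[8] = xyrrusvt$s
  sorted[9] = yrrusvt$sx
sorted[5] = t$sxyrrusv

Answer: t$sxyrrusv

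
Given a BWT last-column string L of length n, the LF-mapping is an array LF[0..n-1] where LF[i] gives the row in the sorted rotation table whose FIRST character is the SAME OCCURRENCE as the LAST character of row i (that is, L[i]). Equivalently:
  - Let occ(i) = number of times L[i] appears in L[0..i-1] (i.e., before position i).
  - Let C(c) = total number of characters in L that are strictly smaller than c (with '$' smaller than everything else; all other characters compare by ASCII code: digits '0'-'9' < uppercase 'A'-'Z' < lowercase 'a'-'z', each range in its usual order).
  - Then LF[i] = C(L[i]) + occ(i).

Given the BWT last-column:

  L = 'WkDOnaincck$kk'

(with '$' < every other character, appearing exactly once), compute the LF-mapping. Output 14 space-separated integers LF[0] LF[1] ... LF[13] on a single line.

Answer: 3 8 1 2 12 4 7 13 5 6 9 0 10 11

Derivation:
Char counts: '$':1, 'D':1, 'O':1, 'W':1, 'a':1, 'c':2, 'i':1, 'k':4, 'n':2
C (first-col start): C('$')=0, C('D')=1, C('O')=2, C('W')=3, C('a')=4, C('c')=5, C('i')=7, C('k')=8, C('n')=12
L[0]='W': occ=0, LF[0]=C('W')+0=3+0=3
L[1]='k': occ=0, LF[1]=C('k')+0=8+0=8
L[2]='D': occ=0, LF[2]=C('D')+0=1+0=1
L[3]='O': occ=0, LF[3]=C('O')+0=2+0=2
L[4]='n': occ=0, LF[4]=C('n')+0=12+0=12
L[5]='a': occ=0, LF[5]=C('a')+0=4+0=4
L[6]='i': occ=0, LF[6]=C('i')+0=7+0=7
L[7]='n': occ=1, LF[7]=C('n')+1=12+1=13
L[8]='c': occ=0, LF[8]=C('c')+0=5+0=5
L[9]='c': occ=1, LF[9]=C('c')+1=5+1=6
L[10]='k': occ=1, LF[10]=C('k')+1=8+1=9
L[11]='$': occ=0, LF[11]=C('$')+0=0+0=0
L[12]='k': occ=2, LF[12]=C('k')+2=8+2=10
L[13]='k': occ=3, LF[13]=C('k')+3=8+3=11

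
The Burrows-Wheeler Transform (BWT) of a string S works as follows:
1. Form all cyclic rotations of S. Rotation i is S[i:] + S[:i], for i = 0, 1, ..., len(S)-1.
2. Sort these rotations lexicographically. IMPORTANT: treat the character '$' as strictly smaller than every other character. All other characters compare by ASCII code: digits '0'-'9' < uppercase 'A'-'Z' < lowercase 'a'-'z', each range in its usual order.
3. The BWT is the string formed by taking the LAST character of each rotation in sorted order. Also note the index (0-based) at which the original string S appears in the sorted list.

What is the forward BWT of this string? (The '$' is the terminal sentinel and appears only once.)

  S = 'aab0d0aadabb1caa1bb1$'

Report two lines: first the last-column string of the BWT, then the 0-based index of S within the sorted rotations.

Answer: 1dbbabac$0adaabb1a10a
8

Derivation:
All 21 rotations (rotation i = S[i:]+S[:i]):
  rot[0] = aab0d0aadabb1caa1bb1$
  rot[1] = ab0d0aadabb1caa1bb1$a
  rot[2] = b0d0aadabb1caa1bb1$aa
  rot[3] = 0d0aadabb1caa1bb1$aab
  rot[4] = d0aadabb1caa1bb1$aab0
  rot[5] = 0aadabb1caa1bb1$aab0d
  rot[6] = aadabb1caa1bb1$aab0d0
  rot[7] = adabb1caa1bb1$aab0d0a
  rot[8] = dabb1caa1bb1$aab0d0aa
  rot[9] = abb1caa1bb1$aab0d0aad
  rot[10] = bb1caa1bb1$aab0d0aada
  rot[11] = b1caa1bb1$aab0d0aadab
  rot[12] = 1caa1bb1$aab0d0aadabb
  rot[13] = caa1bb1$aab0d0aadabb1
  rot[14] = aa1bb1$aab0d0aadabb1c
  rot[15] = a1bb1$aab0d0aadabb1ca
  rot[16] = 1bb1$aab0d0aadabb1caa
  rot[17] = bb1$aab0d0aadabb1caa1
  rot[18] = b1$aab0d0aadabb1caa1b
  rot[19] = 1$aab0d0aadabb1caa1bb
  rot[20] = $aab0d0aadabb1caa1bb1
Sorted (with $ < everything):
  sorted[0] = $aab0d0aadabb1caa1bb1  (last char: '1')
  sorted[1] = 0aadabb1caa1bb1$aab0d  (last char: 'd')
  sorted[2] = 0d0aadabb1caa1bb1$aab  (last char: 'b')
  sorted[3] = 1$aab0d0aadabb1caa1bb  (last char: 'b')
  sorted[4] = 1bb1$aab0d0aadabb1caa  (last char: 'a')
  sorted[5] = 1caa1bb1$aab0d0aadabb  (last char: 'b')
  sorted[6] = a1bb1$aab0d0aadabb1ca  (last char: 'a')
  sorted[7] = aa1bb1$aab0d0aadabb1c  (last char: 'c')
  sorted[8] = aab0d0aadabb1caa1bb1$  (last char: '$')
  sorted[9] = aadabb1caa1bb1$aab0d0  (last char: '0')
  sorted[10] = ab0d0aadabb1caa1bb1$a  (last char: 'a')
  sorted[11] = abb1caa1bb1$aab0d0aad  (last char: 'd')
  sorted[12] = adabb1caa1bb1$aab0d0a  (last char: 'a')
  sorted[13] = b0d0aadabb1caa1bb1$aa  (last char: 'a')
  sorted[14] = b1$aab0d0aadabb1caa1b  (last char: 'b')
  sorted[15] = b1caa1bb1$aab0d0aadab  (last char: 'b')
  sorted[16] = bb1$aab0d0aadabb1caa1  (last char: '1')
  sorted[17] = bb1caa1bb1$aab0d0aada  (last char: 'a')
  sorted[18] = caa1bb1$aab0d0aadabb1  (last char: '1')
  sorted[19] = d0aadabb1caa1bb1$aab0  (last char: '0')
  sorted[20] = dabb1caa1bb1$aab0d0aa  (last char: 'a')
Last column: 1dbbabac$0adaabb1a10a
Original string S is at sorted index 8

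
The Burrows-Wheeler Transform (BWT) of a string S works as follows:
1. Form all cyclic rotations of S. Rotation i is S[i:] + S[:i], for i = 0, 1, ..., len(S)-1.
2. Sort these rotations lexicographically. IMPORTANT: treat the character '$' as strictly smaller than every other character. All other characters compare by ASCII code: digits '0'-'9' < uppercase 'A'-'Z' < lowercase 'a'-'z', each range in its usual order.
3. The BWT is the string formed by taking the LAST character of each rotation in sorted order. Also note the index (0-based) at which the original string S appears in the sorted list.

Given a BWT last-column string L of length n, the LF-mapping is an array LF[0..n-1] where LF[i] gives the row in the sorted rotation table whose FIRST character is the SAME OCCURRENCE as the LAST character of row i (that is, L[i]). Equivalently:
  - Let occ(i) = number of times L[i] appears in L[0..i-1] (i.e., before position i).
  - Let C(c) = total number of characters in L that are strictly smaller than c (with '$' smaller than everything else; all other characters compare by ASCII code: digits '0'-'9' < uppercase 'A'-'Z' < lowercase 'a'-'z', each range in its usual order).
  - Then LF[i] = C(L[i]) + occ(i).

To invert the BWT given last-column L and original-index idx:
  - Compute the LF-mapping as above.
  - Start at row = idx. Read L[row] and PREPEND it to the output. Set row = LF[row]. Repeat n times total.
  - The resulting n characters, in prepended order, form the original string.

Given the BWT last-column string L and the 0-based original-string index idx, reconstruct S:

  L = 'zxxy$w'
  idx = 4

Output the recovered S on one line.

LF mapping: 5 2 3 4 0 1
Walk LF starting at row 4, prepending L[row]:
  step 1: row=4, L[4]='$', prepend. Next row=LF[4]=0
  step 2: row=0, L[0]='z', prepend. Next row=LF[0]=5
  step 3: row=5, L[5]='w', prepend. Next row=LF[5]=1
  step 4: row=1, L[1]='x', prepend. Next row=LF[1]=2
  step 5: row=2, L[2]='x', prepend. Next row=LF[2]=3
  step 6: row=3, L[3]='y', prepend. Next row=LF[3]=4
Reversed output: yxxwz$

Answer: yxxwz$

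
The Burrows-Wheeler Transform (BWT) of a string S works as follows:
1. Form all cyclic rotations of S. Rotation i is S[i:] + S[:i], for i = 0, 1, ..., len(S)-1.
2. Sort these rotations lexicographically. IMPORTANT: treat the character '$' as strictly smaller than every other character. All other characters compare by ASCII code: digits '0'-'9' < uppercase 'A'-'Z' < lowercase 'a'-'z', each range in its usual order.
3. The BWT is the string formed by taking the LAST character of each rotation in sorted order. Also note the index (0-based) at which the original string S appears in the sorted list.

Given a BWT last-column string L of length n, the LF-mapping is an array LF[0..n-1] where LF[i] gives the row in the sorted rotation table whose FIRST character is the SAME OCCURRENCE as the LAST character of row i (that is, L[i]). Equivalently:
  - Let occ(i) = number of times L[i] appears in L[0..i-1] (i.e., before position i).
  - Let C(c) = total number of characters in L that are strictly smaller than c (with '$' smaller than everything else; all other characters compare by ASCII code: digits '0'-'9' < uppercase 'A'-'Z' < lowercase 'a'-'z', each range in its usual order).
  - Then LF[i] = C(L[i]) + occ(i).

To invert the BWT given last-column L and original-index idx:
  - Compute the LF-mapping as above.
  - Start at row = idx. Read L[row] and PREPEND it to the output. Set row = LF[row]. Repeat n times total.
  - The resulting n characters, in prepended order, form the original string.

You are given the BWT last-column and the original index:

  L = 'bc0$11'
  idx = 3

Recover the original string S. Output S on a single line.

Answer: 1c01b$

Derivation:
LF mapping: 4 5 1 0 2 3
Walk LF starting at row 3, prepending L[row]:
  step 1: row=3, L[3]='$', prepend. Next row=LF[3]=0
  step 2: row=0, L[0]='b', prepend. Next row=LF[0]=4
  step 3: row=4, L[4]='1', prepend. Next row=LF[4]=2
  step 4: row=2, L[2]='0', prepend. Next row=LF[2]=1
  step 5: row=1, L[1]='c', prepend. Next row=LF[1]=5
  step 6: row=5, L[5]='1', prepend. Next row=LF[5]=3
Reversed output: 1c01b$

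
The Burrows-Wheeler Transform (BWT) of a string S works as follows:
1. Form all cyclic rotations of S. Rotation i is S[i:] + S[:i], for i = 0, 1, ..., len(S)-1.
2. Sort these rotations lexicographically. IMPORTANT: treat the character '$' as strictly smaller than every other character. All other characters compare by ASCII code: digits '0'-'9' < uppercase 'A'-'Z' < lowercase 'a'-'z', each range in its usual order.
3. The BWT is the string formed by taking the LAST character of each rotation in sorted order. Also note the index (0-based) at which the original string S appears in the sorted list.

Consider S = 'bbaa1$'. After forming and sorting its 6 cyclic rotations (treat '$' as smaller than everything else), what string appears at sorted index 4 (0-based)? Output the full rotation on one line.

All 6 rotations (rotation i = S[i:]+S[:i]):
  rot[0] = bbaa1$
  rot[1] = baa1$b
  rot[2] = aa1$bb
  rot[3] = a1$bba
  rot[4] = 1$bbaa
  rot[5] = $bbaa1
Sorted (with $ < everything):
  sorted[0] = $bbaa1
  sorted[1] = 1$bbaa
  sorted[2] = a1$bba
  sorted[3] = aa1$bb
  sorted[4] = baa1$b
  sorted[5] = bbaa1$
sorted[4] = baa1$b

Answer: baa1$b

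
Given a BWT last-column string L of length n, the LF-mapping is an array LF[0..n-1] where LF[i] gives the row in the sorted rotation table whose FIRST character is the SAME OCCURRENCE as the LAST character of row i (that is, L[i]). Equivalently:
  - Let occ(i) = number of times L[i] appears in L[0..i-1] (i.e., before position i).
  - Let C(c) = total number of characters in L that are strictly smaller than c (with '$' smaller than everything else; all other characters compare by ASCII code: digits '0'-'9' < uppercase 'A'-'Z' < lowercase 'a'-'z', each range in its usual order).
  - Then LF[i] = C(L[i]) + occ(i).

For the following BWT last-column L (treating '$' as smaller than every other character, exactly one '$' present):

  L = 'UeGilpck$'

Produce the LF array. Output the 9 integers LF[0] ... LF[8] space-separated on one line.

Answer: 2 4 1 5 7 8 3 6 0

Derivation:
Char counts: '$':1, 'G':1, 'U':1, 'c':1, 'e':1, 'i':1, 'k':1, 'l':1, 'p':1
C (first-col start): C('$')=0, C('G')=1, C('U')=2, C('c')=3, C('e')=4, C('i')=5, C('k')=6, C('l')=7, C('p')=8
L[0]='U': occ=0, LF[0]=C('U')+0=2+0=2
L[1]='e': occ=0, LF[1]=C('e')+0=4+0=4
L[2]='G': occ=0, LF[2]=C('G')+0=1+0=1
L[3]='i': occ=0, LF[3]=C('i')+0=5+0=5
L[4]='l': occ=0, LF[4]=C('l')+0=7+0=7
L[5]='p': occ=0, LF[5]=C('p')+0=8+0=8
L[6]='c': occ=0, LF[6]=C('c')+0=3+0=3
L[7]='k': occ=0, LF[7]=C('k')+0=6+0=6
L[8]='$': occ=0, LF[8]=C('$')+0=0+0=0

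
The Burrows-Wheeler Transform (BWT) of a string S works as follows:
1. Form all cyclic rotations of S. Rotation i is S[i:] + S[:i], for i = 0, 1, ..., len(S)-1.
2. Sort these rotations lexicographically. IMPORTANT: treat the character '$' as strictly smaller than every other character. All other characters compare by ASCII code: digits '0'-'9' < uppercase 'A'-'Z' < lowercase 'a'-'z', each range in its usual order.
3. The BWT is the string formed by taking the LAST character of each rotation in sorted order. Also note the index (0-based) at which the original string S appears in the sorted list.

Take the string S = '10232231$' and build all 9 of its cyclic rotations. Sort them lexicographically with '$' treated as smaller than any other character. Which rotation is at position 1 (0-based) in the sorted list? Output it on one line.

Answer: 0232231$1

Derivation:
All 9 rotations (rotation i = S[i:]+S[:i]):
  rot[0] = 10232231$
  rot[1] = 0232231$1
  rot[2] = 232231$10
  rot[3] = 32231$102
  rot[4] = 2231$1023
  rot[5] = 231$10232
  rot[6] = 31$102322
  rot[7] = 1$1023223
  rot[8] = $10232231
Sorted (with $ < everything):
  sorted[0] = $10232231
  sorted[1] = 0232231$1
  sorted[2] = 1$1023223
  sorted[3] = 10232231$
  sorted[4] = 2231$1023
  sorted[5] = 231$10232
  sorted[6] = 232231$10
  sorted[7] = 31$102322
  sorted[8] = 32231$102
sorted[1] = 0232231$1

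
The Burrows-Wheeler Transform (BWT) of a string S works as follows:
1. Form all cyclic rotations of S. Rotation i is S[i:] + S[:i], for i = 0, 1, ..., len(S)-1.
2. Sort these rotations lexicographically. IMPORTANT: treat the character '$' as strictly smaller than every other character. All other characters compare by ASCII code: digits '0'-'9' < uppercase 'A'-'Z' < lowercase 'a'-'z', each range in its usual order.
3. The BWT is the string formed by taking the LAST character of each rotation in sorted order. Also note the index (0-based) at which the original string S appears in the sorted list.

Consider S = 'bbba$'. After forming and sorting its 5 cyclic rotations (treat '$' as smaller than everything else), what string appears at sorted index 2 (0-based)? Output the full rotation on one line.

Answer: ba$bb

Derivation:
All 5 rotations (rotation i = S[i:]+S[:i]):
  rot[0] = bbba$
  rot[1] = bba$b
  rot[2] = ba$bb
  rot[3] = a$bbb
  rot[4] = $bbba
Sorted (with $ < everything):
  sorted[0] = $bbba
  sorted[1] = a$bbb
  sorted[2] = ba$bb
  sorted[3] = bba$b
  sorted[4] = bbba$
sorted[2] = ba$bb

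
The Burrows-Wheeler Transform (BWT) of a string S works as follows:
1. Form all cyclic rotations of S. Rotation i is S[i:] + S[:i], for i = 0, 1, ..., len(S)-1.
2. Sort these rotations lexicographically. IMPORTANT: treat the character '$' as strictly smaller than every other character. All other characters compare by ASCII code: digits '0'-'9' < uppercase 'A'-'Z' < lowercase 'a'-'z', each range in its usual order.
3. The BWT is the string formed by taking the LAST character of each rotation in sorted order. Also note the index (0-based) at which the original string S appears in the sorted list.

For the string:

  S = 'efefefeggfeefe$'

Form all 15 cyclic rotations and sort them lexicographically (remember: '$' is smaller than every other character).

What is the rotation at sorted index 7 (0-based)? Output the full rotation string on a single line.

Answer: eggfeefe$efefef

Derivation:
All 15 rotations (rotation i = S[i:]+S[:i]):
  rot[0] = efefefeggfeefe$
  rot[1] = fefefeggfeefe$e
  rot[2] = efefeggfeefe$ef
  rot[3] = fefeggfeefe$efe
  rot[4] = efeggfeefe$efef
  rot[5] = feggfeefe$efefe
  rot[6] = eggfeefe$efefef
  rot[7] = ggfeefe$efefefe
  rot[8] = gfeefe$efefefeg
  rot[9] = feefe$efefefegg
  rot[10] = eefe$efefefeggf
  rot[11] = efe$efefefeggfe
  rot[12] = fe$efefefeggfee
  rot[13] = e$efefefeggfeef
  rot[14] = $efefefeggfeefe
Sorted (with $ < everything):
  sorted[0] = $efefefeggfeefe
  sorted[1] = e$efefefeggfeef
  sorted[2] = eefe$efefefeggf
  sorted[3] = efe$efefefeggfe
  sorted[4] = efefefeggfeefe$
  sorted[5] = efefeggfeefe$ef
  sorted[6] = efeggfeefe$efef
  sorted[7] = eggfeefe$efefef
  sorted[8] = fe$efefefeggfee
  sorted[9] = feefe$efefefegg
  sorted[10] = fefefeggfeefe$e
  sorted[11] = fefeggfeefe$efe
  sorted[12] = feggfeefe$efefe
  sorted[13] = gfeefe$efefefeg
  sorted[14] = ggfeefe$efefefe
sorted[7] = eggfeefe$efefef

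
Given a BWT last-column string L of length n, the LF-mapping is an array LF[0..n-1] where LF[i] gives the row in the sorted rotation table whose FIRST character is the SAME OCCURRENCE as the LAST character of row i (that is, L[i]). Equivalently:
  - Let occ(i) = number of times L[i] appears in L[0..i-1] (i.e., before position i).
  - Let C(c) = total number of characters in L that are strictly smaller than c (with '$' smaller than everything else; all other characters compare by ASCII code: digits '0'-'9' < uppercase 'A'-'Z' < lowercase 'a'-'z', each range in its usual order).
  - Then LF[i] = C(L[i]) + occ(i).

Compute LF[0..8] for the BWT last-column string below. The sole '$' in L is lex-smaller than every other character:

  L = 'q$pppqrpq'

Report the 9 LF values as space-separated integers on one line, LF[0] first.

Answer: 5 0 1 2 3 6 8 4 7

Derivation:
Char counts: '$':1, 'p':4, 'q':3, 'r':1
C (first-col start): C('$')=0, C('p')=1, C('q')=5, C('r')=8
L[0]='q': occ=0, LF[0]=C('q')+0=5+0=5
L[1]='$': occ=0, LF[1]=C('$')+0=0+0=0
L[2]='p': occ=0, LF[2]=C('p')+0=1+0=1
L[3]='p': occ=1, LF[3]=C('p')+1=1+1=2
L[4]='p': occ=2, LF[4]=C('p')+2=1+2=3
L[5]='q': occ=1, LF[5]=C('q')+1=5+1=6
L[6]='r': occ=0, LF[6]=C('r')+0=8+0=8
L[7]='p': occ=3, LF[7]=C('p')+3=1+3=4
L[8]='q': occ=2, LF[8]=C('q')+2=5+2=7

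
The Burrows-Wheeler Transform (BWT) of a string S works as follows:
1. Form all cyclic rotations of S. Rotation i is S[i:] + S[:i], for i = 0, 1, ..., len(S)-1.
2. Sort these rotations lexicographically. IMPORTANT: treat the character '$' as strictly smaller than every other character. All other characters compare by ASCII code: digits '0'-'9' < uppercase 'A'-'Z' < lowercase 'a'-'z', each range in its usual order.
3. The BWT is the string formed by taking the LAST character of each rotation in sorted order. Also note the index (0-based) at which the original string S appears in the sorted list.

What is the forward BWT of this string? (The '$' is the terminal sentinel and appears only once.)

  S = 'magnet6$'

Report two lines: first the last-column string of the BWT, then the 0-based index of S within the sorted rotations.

Answer: 6tmna$ge
5

Derivation:
All 8 rotations (rotation i = S[i:]+S[:i]):
  rot[0] = magnet6$
  rot[1] = agnet6$m
  rot[2] = gnet6$ma
  rot[3] = net6$mag
  rot[4] = et6$magn
  rot[5] = t6$magne
  rot[6] = 6$magnet
  rot[7] = $magnet6
Sorted (with $ < everything):
  sorted[0] = $magnet6  (last char: '6')
  sorted[1] = 6$magnet  (last char: 't')
  sorted[2] = agnet6$m  (last char: 'm')
  sorted[3] = et6$magn  (last char: 'n')
  sorted[4] = gnet6$ma  (last char: 'a')
  sorted[5] = magnet6$  (last char: '$')
  sorted[6] = net6$mag  (last char: 'g')
  sorted[7] = t6$magne  (last char: 'e')
Last column: 6tmna$ge
Original string S is at sorted index 5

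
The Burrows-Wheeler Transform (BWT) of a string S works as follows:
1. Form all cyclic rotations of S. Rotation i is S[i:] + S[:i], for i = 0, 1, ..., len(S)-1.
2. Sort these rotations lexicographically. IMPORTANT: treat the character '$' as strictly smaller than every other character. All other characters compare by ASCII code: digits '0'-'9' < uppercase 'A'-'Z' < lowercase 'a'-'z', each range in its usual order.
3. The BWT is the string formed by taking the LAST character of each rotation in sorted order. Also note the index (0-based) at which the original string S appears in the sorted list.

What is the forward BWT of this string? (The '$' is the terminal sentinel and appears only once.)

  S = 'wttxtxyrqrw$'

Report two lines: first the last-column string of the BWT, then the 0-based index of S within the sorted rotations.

All 12 rotations (rotation i = S[i:]+S[:i]):
  rot[0] = wttxtxyrqrw$
  rot[1] = ttxtxyrqrw$w
  rot[2] = txtxyrqrw$wt
  rot[3] = xtxyrqrw$wtt
  rot[4] = txyrqrw$wttx
  rot[5] = xyrqrw$wttxt
  rot[6] = yrqrw$wttxtx
  rot[7] = rqrw$wttxtxy
  rot[8] = qrw$wttxtxyr
  rot[9] = rw$wttxtxyrq
  rot[10] = w$wttxtxyrqr
  rot[11] = $wttxtxyrqrw
Sorted (with $ < everything):
  sorted[0] = $wttxtxyrqrw  (last char: 'w')
  sorted[1] = qrw$wttxtxyr  (last char: 'r')
  sorted[2] = rqrw$wttxtxy  (last char: 'y')
  sorted[3] = rw$wttxtxyrq  (last char: 'q')
  sorted[4] = ttxtxyrqrw$w  (last char: 'w')
  sorted[5] = txtxyrqrw$wt  (last char: 't')
  sorted[6] = txyrqrw$wttx  (last char: 'x')
  sorted[7] = w$wttxtxyrqr  (last char: 'r')
  sorted[8] = wttxtxyrqrw$  (last char: '$')
  sorted[9] = xtxyrqrw$wtt  (last char: 't')
  sorted[10] = xyrqrw$wttxt  (last char: 't')
  sorted[11] = yrqrw$wttxtx  (last char: 'x')
Last column: wryqwtxr$ttx
Original string S is at sorted index 8

Answer: wryqwtxr$ttx
8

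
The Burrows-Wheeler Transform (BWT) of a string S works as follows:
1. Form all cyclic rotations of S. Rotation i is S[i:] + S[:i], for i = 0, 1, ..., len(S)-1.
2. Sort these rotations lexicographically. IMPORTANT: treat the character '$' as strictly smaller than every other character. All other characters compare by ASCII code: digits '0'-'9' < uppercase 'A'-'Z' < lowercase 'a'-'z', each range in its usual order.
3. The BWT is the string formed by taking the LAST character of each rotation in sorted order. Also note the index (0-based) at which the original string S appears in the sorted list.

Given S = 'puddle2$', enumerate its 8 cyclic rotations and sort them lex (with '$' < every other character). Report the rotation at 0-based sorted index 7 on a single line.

All 8 rotations (rotation i = S[i:]+S[:i]):
  rot[0] = puddle2$
  rot[1] = uddle2$p
  rot[2] = ddle2$pu
  rot[3] = dle2$pud
  rot[4] = le2$pudd
  rot[5] = e2$puddl
  rot[6] = 2$puddle
  rot[7] = $puddle2
Sorted (with $ < everything):
  sorted[0] = $puddle2
  sorted[1] = 2$puddle
  sorted[2] = ddle2$pu
  sorted[3] = dle2$pud
  sorted[4] = e2$puddl
  sorted[5] = le2$pudd
  sorted[6] = puddle2$
  sorted[7] = uddle2$p
sorted[7] = uddle2$p

Answer: uddle2$p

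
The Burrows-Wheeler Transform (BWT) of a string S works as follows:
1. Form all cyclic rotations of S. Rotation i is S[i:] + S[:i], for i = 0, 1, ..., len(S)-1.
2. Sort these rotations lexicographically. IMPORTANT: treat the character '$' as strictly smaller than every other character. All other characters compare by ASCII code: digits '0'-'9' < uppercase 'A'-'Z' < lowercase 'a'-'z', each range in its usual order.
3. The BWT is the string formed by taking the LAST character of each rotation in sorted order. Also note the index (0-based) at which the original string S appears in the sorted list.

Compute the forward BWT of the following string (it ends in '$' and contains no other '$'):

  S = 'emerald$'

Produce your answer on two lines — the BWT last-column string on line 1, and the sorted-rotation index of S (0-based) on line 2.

All 8 rotations (rotation i = S[i:]+S[:i]):
  rot[0] = emerald$
  rot[1] = merald$e
  rot[2] = erald$em
  rot[3] = rald$eme
  rot[4] = ald$emer
  rot[5] = ld$emera
  rot[6] = d$emeral
  rot[7] = $emerald
Sorted (with $ < everything):
  sorted[0] = $emerald  (last char: 'd')
  sorted[1] = ald$emer  (last char: 'r')
  sorted[2] = d$emeral  (last char: 'l')
  sorted[3] = emerald$  (last char: '$')
  sorted[4] = erald$em  (last char: 'm')
  sorted[5] = ld$emera  (last char: 'a')
  sorted[6] = merald$e  (last char: 'e')
  sorted[7] = rald$eme  (last char: 'e')
Last column: drl$maee
Original string S is at sorted index 3

Answer: drl$maee
3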